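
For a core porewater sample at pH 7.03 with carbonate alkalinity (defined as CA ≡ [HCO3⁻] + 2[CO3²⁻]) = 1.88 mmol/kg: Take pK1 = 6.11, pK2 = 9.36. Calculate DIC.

CA = [HCO3⁻] + 2[CO3²⁻] = (α₁ + 2α₂)·DIC
At pH 7.03: [H⁺]/K1 = 10^-0.92 = 0.12023, K2/[H⁺] = 10^-2.33 = 0.0046774
α₁ = 1/(1 + 0.12023 + 0.0046774) = 1/1.1249 = 0.8890; α₂ = α₁·K2/[H⁺] = 0.004158
α₁ + 2α₂ = 0.8973
DIC = CA / (α₁ + 2α₂) = 1.88 / 0.8973 = 2.10 mmol/kg

DIC = 2.10 mmol/kg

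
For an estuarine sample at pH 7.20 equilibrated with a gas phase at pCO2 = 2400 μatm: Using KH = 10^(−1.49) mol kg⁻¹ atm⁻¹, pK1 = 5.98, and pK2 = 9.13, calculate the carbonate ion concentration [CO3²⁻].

[CO2*] = KH · pCO2 = 10^(−1.49) × 2400×10^-6 = 7.766×10^-5 mol/kg
α₀ = 1/(1 + K1/[H⁺] + K1K2/[H⁺]²) = 1/(1 + 10^+1.22 + 10^-0.71) = 0.05621
DIC = [CO2*]/α₀ = 7.766×10^-5 / 0.05621 = 1.382 mmol/kg
[CO3²⁻] = α₂·DIC; α₂ = 0.01096, so [CO3²⁻] = 0.01096 × 1.382 = 0.0151 mmol/kg = 15.1 μmol/kg

[CO3²⁻] = 15.1 μmol/kg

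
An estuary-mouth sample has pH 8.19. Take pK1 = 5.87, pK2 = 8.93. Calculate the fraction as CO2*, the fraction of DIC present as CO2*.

α₀ = 1 / (1 + K1/[H⁺] + K1K2/[H⁺]²) = 1 / (1 + 10^+2.32 + 10^+1.58)
   = 1 / (1 + 208.93 + 38.019) = 1/247.95 = 0.004033

α₀ = 0.00403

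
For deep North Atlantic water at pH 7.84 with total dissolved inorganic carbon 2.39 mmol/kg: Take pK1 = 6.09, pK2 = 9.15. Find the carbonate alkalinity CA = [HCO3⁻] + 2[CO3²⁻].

CA = 2.46 mmol/kg

CA = [HCO3⁻] + 2[CO3²⁻] = (α₁ + 2α₂)·DIC
At pH 7.84: [H⁺]/K1 = 10^-1.75 = 0.017783, K2/[H⁺] = 10^-1.31 = 0.048978
α₁ = 1/(1 + 0.017783 + 0.048978) = 1/1.0668 = 0.9374; α₂ = α₁·K2/[H⁺] = 0.04591
α₁ + 2α₂ = 1.0292
CA = 1.0292 × 2.39 = 2.46 mmol/kg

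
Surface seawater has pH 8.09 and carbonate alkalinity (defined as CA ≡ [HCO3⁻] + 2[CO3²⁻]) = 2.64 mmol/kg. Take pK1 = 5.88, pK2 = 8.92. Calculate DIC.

CA = [HCO3⁻] + 2[CO3²⁻] = (α₁ + 2α₂)·DIC
At pH 8.09: [H⁺]/K1 = 10^-2.21 = 0.0061660, K2/[H⁺] = 10^-0.83 = 0.14791
α₁ = 1/(1 + 0.0061660 + 0.14791) = 1/1.1541 = 0.8665; α₂ = α₁·K2/[H⁺] = 0.1282
α₁ + 2α₂ = 1.1228
DIC = CA / (α₁ + 2α₂) = 2.64 / 1.1228 = 2.35 mmol/kg

DIC = 2.35 mmol/kg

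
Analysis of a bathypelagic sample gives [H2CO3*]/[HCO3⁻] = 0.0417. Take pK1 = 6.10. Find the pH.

pH = 7.48

From K1 = [H⁺][HCO3⁻]/[H2CO3*]:  pH = pK1 − log₁₀([H2CO3*]/[HCO3⁻])
log₁₀(0.0417) = -1.380
pH = 6.10 − (-1.380) = 7.48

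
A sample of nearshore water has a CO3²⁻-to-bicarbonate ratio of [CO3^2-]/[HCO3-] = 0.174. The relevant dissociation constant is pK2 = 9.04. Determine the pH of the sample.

From K2 = [H⁺][CO3^2-]/[HCO3-]:  pH = pK2 + log₁₀([CO3^2-]/[HCO3-])
log₁₀(0.174) = -0.759
pH = 9.04 + (-0.759) = 8.28

pH = 8.28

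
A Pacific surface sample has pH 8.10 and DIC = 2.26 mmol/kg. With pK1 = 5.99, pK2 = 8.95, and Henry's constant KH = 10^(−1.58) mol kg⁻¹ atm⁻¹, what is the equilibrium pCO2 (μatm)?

α₀ = 1 / (1 + K1/[H⁺] + K1K2/[H⁺]²) = 1 / (1 + 10^+2.11 + 10^+1.26)
   = 1 / (1 + 128.82 + 18.197) = 1/148.02 = 0.006756
[CO2*] = α₀ × DIC = 0.006756 × 2.26 = 0.01527 mmol/kg = 15.27 μmol/kg
pCO2 = [CO2*]/KH = 1.527×10^-5 / 2.630×10^-2 = 580 μatm

pCO2 = 580 μatm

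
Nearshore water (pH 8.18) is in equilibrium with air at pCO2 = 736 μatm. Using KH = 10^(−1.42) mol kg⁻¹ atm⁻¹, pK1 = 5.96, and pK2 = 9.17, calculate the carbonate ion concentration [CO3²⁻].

[CO2*] = KH · pCO2 = 10^(−1.42) × 736×10^-6 = 2.798×10^-5 mol/kg
α₀ = 1/(1 + K1/[H⁺] + K1K2/[H⁺]²) = 1/(1 + 10^+2.22 + 10^+1.23) = 0.005437
DIC = [CO2*]/α₀ = 2.798×10^-5 / 0.005437 = 5.147 mmol/kg
[CO3²⁻] = α₂·DIC; α₂ = 0.09233, so [CO3²⁻] = 0.09233 × 5.147 = 0.475 mmol/kg

[CO3²⁻] = 0.475 mmol/kg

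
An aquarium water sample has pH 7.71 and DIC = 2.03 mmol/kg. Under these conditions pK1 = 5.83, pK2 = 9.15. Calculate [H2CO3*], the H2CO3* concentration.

α₀ = 1 / (1 + K1/[H⁺] + K1K2/[H⁺]²) = 1 / (1 + 10^+1.88 + 10^+0.44)
   = 1 / (1 + 75.858 + 2.7542) = 1/79.612 = 0.01256
[CO2*] = α₀ × DIC = 0.01256 × 2.03 = 0.0255 mmol/kg

[CO2*] = 0.0255 mmol/kg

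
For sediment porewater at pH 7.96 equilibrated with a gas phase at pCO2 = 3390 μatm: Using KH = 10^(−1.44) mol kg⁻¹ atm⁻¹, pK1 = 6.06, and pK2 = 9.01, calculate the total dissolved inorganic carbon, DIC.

DIC = 10.8 mmol/kg

[CO2*] = KH · pCO2 = 10^(−1.44) × 3390×10^-6 = 1.231×10^-4 mol/kg
α₀ = 1/(1 + K1/[H⁺] + K1K2/[H⁺]²) = 1/(1 + 10^+1.90 + 10^+0.85) = 0.01143
DIC = [CO2*]/α₀ = 1.231×10^-4 / 0.01143 = 10.8 mmol/kg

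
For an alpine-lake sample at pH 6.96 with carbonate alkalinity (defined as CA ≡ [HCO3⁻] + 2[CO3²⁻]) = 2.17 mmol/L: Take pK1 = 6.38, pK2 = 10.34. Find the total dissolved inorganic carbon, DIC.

CA = [HCO3⁻] + 2[CO3²⁻] = (α₁ + 2α₂)·DIC
At pH 6.96: [H⁺]/K1 = 10^-0.58 = 0.26303, K2/[H⁺] = 10^-3.38 = 0.00041687
α₁ = 1/(1 + 0.26303 + 0.00041687) = 1/1.2634 = 0.7915; α₂ = α₁·K2/[H⁺] = 0.0003299
α₁ + 2α₂ = 0.7921
DIC = CA / (α₁ + 2α₂) = 2.17 / 0.7921 = 2.74 mmol/L

DIC = 2.74 mmol/L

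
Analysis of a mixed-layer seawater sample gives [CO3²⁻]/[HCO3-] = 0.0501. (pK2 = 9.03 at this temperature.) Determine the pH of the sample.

pH = 7.73

From K2 = [H⁺][CO3²⁻]/[HCO3-]:  pH = pK2 + log₁₀([CO3²⁻]/[HCO3-])
log₁₀(0.0501) = -1.300
pH = 9.03 + (-1.300) = 7.73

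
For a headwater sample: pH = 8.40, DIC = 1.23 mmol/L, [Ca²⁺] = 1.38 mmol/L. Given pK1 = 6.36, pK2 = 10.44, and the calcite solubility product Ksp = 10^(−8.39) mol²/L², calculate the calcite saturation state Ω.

Ω = 3.73

α₂ = 1 / (1 + [H⁺]/K2 + [H⁺]²/(K1K2)) = 1 / (1 + 10^+2.04 + 10^+0.00)
   = 1 / (1 + 109.65 + 1.0000) = 1/111.65 = 0.008957
[CO3²⁻] = α₂ × DIC = 0.008957 × 1.23 = 0.01102 mmol/L = 11.02 μmol/L
Ksp = 10^(−8.39) = 4.074×10^-9
Ω = [Ca²⁺][CO3²⁻]/Ksp = (1.38×10^-3)(1.102×10^-5) / 4.074×10^-9 = 3.73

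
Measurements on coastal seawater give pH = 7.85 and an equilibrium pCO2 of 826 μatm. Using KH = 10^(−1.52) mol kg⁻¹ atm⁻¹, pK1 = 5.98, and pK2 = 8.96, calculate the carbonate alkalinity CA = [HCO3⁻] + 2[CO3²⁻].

[CO2*] = KH · pCO2 = 10^(−1.52) × 826×10^-6 = 2.494×10^-5 mol/kg
α₀ = 1/(1 + K1/[H⁺] + K1K2/[H⁺]²) = 1/(1 + 10^+1.87 + 10^+0.76) = 0.01236
DIC = [CO2*]/α₀ = 2.494×10^-5 / 0.01236 = 2.018 mmol/kg
CA = (α₁ + 2α₂)·DIC = (0.9165 + 2×0.07114) × 2.018 = 2.14 mmol/kg

CA = 2.14 mmol/kg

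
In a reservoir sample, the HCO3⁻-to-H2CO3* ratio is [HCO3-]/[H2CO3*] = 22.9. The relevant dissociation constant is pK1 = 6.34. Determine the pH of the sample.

pH = 7.70

From K1 = [H⁺][HCO3-]/[H2CO3*]:  pH = pK1 + log₁₀([HCO3-]/[H2CO3*])
log₁₀(22.9) = +1.360
pH = 6.34 + (+1.360) = 7.70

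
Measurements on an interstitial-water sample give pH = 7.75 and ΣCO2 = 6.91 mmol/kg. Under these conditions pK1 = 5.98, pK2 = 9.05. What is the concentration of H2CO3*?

[CO2*] = 0.110 mmol/kg

α₀ = 1 / (1 + K1/[H⁺] + K1K2/[H⁺]²) = 1 / (1 + 10^+1.77 + 10^+0.47)
   = 1 / (1 + 58.884 + 2.9512) = 1/62.836 = 0.01591
[CO2*] = α₀ × DIC = 0.01591 × 6.91 = 0.110 mmol/kg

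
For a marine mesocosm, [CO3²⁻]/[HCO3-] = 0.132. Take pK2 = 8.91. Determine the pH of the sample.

pH = 8.03

From K2 = [H⁺][CO3²⁻]/[HCO3-]:  pH = pK2 + log₁₀([CO3²⁻]/[HCO3-])
log₁₀(0.132) = -0.879
pH = 8.91 + (-0.879) = 8.03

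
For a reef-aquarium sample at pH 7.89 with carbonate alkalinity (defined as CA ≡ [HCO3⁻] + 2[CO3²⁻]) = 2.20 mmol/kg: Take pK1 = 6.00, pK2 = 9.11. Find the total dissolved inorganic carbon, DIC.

DIC = 2.11 mmol/kg

CA = [HCO3⁻] + 2[CO3²⁻] = (α₁ + 2α₂)·DIC
At pH 7.89: [H⁺]/K1 = 10^-1.89 = 0.012882, K2/[H⁺] = 10^-1.22 = 0.060256
α₁ = 1/(1 + 0.012882 + 0.060256) = 1/1.0731 = 0.9318; α₂ = α₁·K2/[H⁺] = 0.05615
α₁ + 2α₂ = 1.0441
DIC = CA / (α₁ + 2α₂) = 2.20 / 1.0441 = 2.11 mmol/kg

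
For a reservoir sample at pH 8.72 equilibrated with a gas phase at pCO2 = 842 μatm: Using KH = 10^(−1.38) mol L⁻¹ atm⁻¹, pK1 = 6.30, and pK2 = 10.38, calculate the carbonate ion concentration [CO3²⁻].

[CO3²⁻] = 0.202 mmol/L

[CO2*] = KH · pCO2 = 10^(−1.38) × 842×10^-6 = 3.510×10^-5 mol/L
α₀ = 1/(1 + K1/[H⁺] + K1K2/[H⁺]²) = 1/(1 + 10^+2.42 + 10^+0.76) = 0.003707
DIC = [CO2*]/α₀ = 3.510×10^-5 / 0.003707 = 9.469 mmol/L
[CO3²⁻] = α₂·DIC; α₂ = 0.02133, so [CO3²⁻] = 0.02133 × 9.469 = 0.202 mmol/L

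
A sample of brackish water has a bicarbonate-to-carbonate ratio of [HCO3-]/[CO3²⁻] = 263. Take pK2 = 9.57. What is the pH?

From K2 = [H⁺][CO3²⁻]/[HCO3-]:  pH = pK2 − log₁₀([HCO3-]/[CO3²⁻])
log₁₀(263) = +2.420
pH = 9.57 − (+2.420) = 7.15

pH = 7.15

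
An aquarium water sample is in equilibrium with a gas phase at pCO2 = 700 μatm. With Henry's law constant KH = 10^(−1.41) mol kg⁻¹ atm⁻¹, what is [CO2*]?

[CO2*] = 27.2 μmol/kg

KH = 10^(−1.41) = 3.890×10^-2 mol kg⁻¹ atm⁻¹
[CO2*] = KH · pCO2 = 3.890×10^-2 × 700×10^-6 atm = 2.72×10^-5 mol/kg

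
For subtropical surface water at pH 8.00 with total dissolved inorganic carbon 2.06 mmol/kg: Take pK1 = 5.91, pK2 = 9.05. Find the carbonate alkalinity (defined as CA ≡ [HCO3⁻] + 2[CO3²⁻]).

CA = [HCO3⁻] + 2[CO3²⁻] = (α₁ + 2α₂)·DIC
At pH 8.00: [H⁺]/K1 = 10^-2.09 = 0.0081283, K2/[H⁺] = 10^-1.05 = 0.089125
α₁ = 1/(1 + 0.0081283 + 0.089125) = 1/1.0973 = 0.9114; α₂ = α₁·K2/[H⁺] = 0.08123
α₁ + 2α₂ = 1.0738
CA = 1.0738 × 2.06 = 2.21 mmol/kg

CA = 2.21 mmol/kg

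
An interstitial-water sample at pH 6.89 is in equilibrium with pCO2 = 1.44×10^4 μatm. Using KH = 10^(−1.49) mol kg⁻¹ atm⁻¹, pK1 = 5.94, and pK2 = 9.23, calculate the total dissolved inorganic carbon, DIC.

DIC = 4.64 mmol/kg

[CO2*] = KH · pCO2 = 10^(−1.49) × 1.44×10^4×10^-6 = 4.660×10^-4 mol/kg
α₀ = 1/(1 + K1/[H⁺] + K1K2/[H⁺]²) = 1/(1 + 10^+0.95 + 10^-1.39) = 0.1005
DIC = [CO2*]/α₀ = 4.660×10^-4 / 0.1005 = 4.64 mmol/kg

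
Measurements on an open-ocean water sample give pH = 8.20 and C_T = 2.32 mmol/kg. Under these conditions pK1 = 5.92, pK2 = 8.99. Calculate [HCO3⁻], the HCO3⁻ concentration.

α₁ = 1 / (1 + [H⁺]/K1 + K2/[H⁺]) = 1 / (1 + 10^-2.28 + 10^-0.79)
   = 1 / (1 + 0.0052481 + 0.16218) = 1/1.1674 = 0.8566
[HCO3⁻] = α₁ × DIC = 0.8566 × 2.32 = 1.99 mmol/kg

[HCO3⁻] = 1.99 mmol/kg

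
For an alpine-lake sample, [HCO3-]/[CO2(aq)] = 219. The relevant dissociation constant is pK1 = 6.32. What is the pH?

pH = 8.66

From K1 = [H⁺][HCO3-]/[CO2(aq)]:  pH = pK1 + log₁₀([HCO3-]/[CO2(aq)])
log₁₀(219) = +2.340
pH = 6.32 + (+2.340) = 8.66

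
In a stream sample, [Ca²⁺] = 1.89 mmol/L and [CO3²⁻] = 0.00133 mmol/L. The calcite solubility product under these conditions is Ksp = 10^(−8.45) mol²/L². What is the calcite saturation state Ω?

Ksp = 10^(−8.45) = 3.548×10^-9
Ω = [Ca²⁺][CO3²⁻]/Ksp = (1.89×10^-3)(0.00133×10^-3) / 3.548×10^-9 = 0.708

Ω = 0.708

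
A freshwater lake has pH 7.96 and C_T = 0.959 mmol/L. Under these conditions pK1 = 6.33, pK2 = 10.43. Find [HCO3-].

α₁ = 1 / (1 + [H⁺]/K1 + K2/[H⁺]) = 1 / (1 + 10^-1.63 + 10^-2.47)
   = 1 / (1 + 0.023442 + 0.0033884) = 1/1.0268 = 0.9739
[HCO3⁻] = α₁ × DIC = 0.9739 × 0.959 = 0.934 mmol/L

[HCO3⁻] = 0.934 mmol/L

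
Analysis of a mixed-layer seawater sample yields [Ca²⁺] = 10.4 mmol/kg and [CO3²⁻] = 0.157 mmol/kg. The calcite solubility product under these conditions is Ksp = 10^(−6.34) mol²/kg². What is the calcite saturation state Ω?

Ω = 3.57

Ksp = 10^(−6.34) = 4.571×10^-7
Ω = [Ca²⁺][CO3²⁻]/Ksp = (10.4×10^-3)(0.157×10^-3) / 4.571×10^-7 = 3.57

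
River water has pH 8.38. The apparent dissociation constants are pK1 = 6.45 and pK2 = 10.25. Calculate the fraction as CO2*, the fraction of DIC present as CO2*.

α₀ = 0.0115

α₀ = 1 / (1 + K1/[H⁺] + K1K2/[H⁺]²) = 1 / (1 + 10^+1.93 + 10^+0.06)
   = 1 / (1 + 85.114 + 1.1482) = 1/87.262 = 0.01146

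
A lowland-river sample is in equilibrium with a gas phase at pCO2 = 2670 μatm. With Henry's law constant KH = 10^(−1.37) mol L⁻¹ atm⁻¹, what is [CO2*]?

KH = 10^(−1.37) = 4.266×10^-2 mol L⁻¹ atm⁻¹
[CO2*] = KH · pCO2 = 4.266×10^-2 × 2670×10^-6 atm = 1.14×10^-4 mol/L

[CO2*] = 114 μmol/L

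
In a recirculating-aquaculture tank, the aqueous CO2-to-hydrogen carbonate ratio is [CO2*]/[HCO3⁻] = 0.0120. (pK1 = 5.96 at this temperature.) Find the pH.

From K1 = [H⁺][HCO3⁻]/[CO2*]:  pH = pK1 − log₁₀([CO2*]/[HCO3⁻])
log₁₀(0.0120) = -1.921
pH = 5.96 − (-1.921) = 7.88

pH = 7.88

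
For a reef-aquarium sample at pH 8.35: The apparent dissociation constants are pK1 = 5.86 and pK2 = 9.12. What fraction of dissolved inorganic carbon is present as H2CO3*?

α₀ = 1 / (1 + K1/[H⁺] + K1K2/[H⁺]²) = 1 / (1 + 10^+2.49 + 10^+1.72)
   = 1 / (1 + 309.03 + 52.481) = 1/362.51 = 0.002759

α₀ = 0.00276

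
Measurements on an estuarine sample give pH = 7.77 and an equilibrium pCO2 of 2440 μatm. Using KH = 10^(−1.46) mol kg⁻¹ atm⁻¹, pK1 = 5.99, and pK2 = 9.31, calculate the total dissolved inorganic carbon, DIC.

[CO2*] = KH · pCO2 = 10^(−1.46) × 2440×10^-6 = 8.460×10^-5 mol/kg
α₀ = 1/(1 + K1/[H⁺] + K1K2/[H⁺]²) = 1/(1 + 10^+1.78 + 10^+0.24) = 0.01587
DIC = [CO2*]/α₀ = 8.460×10^-5 / 0.01587 = 5.33 mmol/kg

DIC = 5.33 mmol/kg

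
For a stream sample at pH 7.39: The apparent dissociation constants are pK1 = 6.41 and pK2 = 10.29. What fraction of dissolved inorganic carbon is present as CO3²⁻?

α₂ = 1 / (1 + [H⁺]/K2 + [H⁺]²/(K1K2)) = 1 / (1 + 10^+2.90 + 10^+1.92)
   = 1 / (1 + 794.33 + 83.176) = 1/878.50 = 0.001138

α₂ = 0.00114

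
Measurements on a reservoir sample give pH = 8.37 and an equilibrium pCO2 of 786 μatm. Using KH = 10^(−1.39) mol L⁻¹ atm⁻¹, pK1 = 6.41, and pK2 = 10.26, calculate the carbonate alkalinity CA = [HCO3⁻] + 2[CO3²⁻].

CA = 3.00 mmol/L

[CO2*] = KH · pCO2 = 10^(−1.39) × 786×10^-6 = 3.202×10^-5 mol/L
α₀ = 1/(1 + K1/[H⁺] + K1K2/[H⁺]²) = 1/(1 + 10^+1.96 + 10^+0.07) = 0.01071
DIC = [CO2*]/α₀ = 3.202×10^-5 / 0.01071 = 2.990 mmol/L
CA = (α₁ + 2α₂)·DIC = (0.9767 + 2×0.01258) × 2.990 = 3.00 mmol/L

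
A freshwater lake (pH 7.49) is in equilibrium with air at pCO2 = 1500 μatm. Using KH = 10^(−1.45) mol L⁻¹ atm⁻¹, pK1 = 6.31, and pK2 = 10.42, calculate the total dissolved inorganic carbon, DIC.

[CO2*] = KH · pCO2 = 10^(−1.45) × 1500×10^-6 = 5.322×10^-5 mol/L
α₀ = 1/(1 + K1/[H⁺] + K1K2/[H⁺]²) = 1/(1 + 10^+1.18 + 10^-1.75) = 0.06191
DIC = [CO2*]/α₀ = 5.322×10^-5 / 0.06191 = 0.860 mmol/L

DIC = 0.860 mmol/L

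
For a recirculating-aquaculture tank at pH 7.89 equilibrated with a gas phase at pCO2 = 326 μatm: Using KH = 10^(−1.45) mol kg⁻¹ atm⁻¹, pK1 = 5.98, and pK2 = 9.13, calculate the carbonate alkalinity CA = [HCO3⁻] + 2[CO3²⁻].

CA = 1.05 mmol/kg

[CO2*] = KH · pCO2 = 10^(−1.45) × 326×10^-6 = 1.157×10^-5 mol/kg
α₀ = 1/(1 + K1/[H⁺] + K1K2/[H⁺]²) = 1/(1 + 10^+1.91 + 10^+0.67) = 0.01150
DIC = [CO2*]/α₀ = 1.157×10^-5 / 0.01150 = 1.006 mmol/kg
CA = (α₁ + 2α₂)·DIC = (0.9347 + 2×0.05379) × 1.006 = 1.05 mmol/kg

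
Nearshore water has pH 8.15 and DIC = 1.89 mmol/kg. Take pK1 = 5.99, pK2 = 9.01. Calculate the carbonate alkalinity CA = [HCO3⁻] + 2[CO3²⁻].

CA = [HCO3⁻] + 2[CO3²⁻] = (α₁ + 2α₂)·DIC
At pH 8.15: [H⁺]/K1 = 10^-2.16 = 0.0069183, K2/[H⁺] = 10^-0.86 = 0.13804
α₁ = 1/(1 + 0.0069183 + 0.13804) = 1/1.1450 = 0.8734; α₂ = α₁·K2/[H⁺] = 0.1206
α₁ + 2α₂ = 1.1145
CA = 1.1145 × 1.89 = 2.11 mmol/kg

CA = 2.11 mmol/kg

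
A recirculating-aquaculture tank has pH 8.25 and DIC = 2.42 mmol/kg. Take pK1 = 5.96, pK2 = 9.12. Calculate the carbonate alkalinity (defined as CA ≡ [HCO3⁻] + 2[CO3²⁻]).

CA = [HCO3⁻] + 2[CO3²⁻] = (α₁ + 2α₂)·DIC
At pH 8.25: [H⁺]/K1 = 10^-2.29 = 0.0051286, K2/[H⁺] = 10^-0.87 = 0.13490
α₁ = 1/(1 + 0.0051286 + 0.13490) = 1/1.1400 = 0.8772; α₂ = α₁·K2/[H⁺] = 0.1183
α₁ + 2α₂ = 1.1138
CA = 1.1138 × 2.42 = 2.70 mmol/kg

CA = 2.70 mmol/kg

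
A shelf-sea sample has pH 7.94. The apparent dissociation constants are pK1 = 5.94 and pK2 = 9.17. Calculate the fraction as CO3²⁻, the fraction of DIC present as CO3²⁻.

α₂ = 0.0551

α₂ = 1 / (1 + [H⁺]/K2 + [H⁺]²/(K1K2)) = 1 / (1 + 10^+1.23 + 10^-0.77)
   = 1 / (1 + 16.982 + 0.16982) = 1/18.152 = 0.05509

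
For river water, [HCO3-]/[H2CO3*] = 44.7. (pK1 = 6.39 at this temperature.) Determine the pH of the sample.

pH = 8.04

From K1 = [H⁺][HCO3-]/[H2CO3*]:  pH = pK1 + log₁₀([HCO3-]/[H2CO3*])
log₁₀(44.7) = +1.650
pH = 6.39 + (+1.650) = 8.04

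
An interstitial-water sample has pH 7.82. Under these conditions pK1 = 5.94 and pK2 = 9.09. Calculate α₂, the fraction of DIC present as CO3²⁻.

α₂ = 1 / (1 + [H⁺]/K2 + [H⁺]²/(K1K2)) = 1 / (1 + 10^+1.27 + 10^-0.61)
   = 1 / (1 + 18.621 + 0.24547) = 1/19.866 = 0.05034

α₂ = 0.0503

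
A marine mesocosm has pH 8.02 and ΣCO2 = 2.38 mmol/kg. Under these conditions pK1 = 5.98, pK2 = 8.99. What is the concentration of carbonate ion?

α₂ = 1 / (1 + [H⁺]/K2 + [H⁺]²/(K1K2)) = 1 / (1 + 10^+0.97 + 10^-1.07)
   = 1 / (1 + 9.3325 + 0.085114) = 1/10.418 = 0.09599
[CO3²⁻] = α₂ × DIC = 0.09599 × 2.38 = 0.228 mmol/kg

[CO3²⁻] = 0.228 mmol/kg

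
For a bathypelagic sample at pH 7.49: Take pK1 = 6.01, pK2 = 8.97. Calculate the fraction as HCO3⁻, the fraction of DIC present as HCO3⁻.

α₁ = 0.938

α₁ = 1 / (1 + [H⁺]/K1 + K2/[H⁺]) = 1 / (1 + 10^-1.48 + 10^-1.48)
   = 1 / (1 + 0.033113 + 0.033113) = 1/1.0662 = 0.9379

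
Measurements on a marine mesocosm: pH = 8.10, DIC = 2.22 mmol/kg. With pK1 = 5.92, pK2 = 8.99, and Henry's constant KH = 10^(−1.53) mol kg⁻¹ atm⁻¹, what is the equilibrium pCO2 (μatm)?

α₀ = 1 / (1 + K1/[H⁺] + K1K2/[H⁺]²) = 1 / (1 + 10^+2.18 + 10^+1.29)
   = 1 / (1 + 151.36 + 19.498) = 1/171.85 = 0.005819
[CO2*] = α₀ × DIC = 0.005819 × 2.22 = 0.01292 mmol/kg = 12.92 μmol/kg
pCO2 = [CO2*]/KH = 1.292×10^-5 / 2.951×10^-2 = 438 μatm

pCO2 = 438 μatm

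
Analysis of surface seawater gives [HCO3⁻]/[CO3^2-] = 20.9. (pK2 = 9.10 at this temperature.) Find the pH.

pH = 7.78

From K2 = [H⁺][CO3^2-]/[HCO3⁻]:  pH = pK2 − log₁₀([HCO3⁻]/[CO3^2-])
log₁₀(20.9) = +1.320
pH = 9.10 − (+1.320) = 7.78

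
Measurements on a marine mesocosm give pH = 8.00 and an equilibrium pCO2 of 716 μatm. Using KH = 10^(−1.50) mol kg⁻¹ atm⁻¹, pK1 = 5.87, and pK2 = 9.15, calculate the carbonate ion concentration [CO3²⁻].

[CO2*] = KH · pCO2 = 10^(−1.50) × 716×10^-6 = 2.264×10^-5 mol/kg
α₀ = 1/(1 + K1/[H⁺] + K1K2/[H⁺]²) = 1/(1 + 10^+2.13 + 10^+0.98) = 0.006875
DIC = [CO2*]/α₀ = 2.264×10^-5 / 0.006875 = 3.293 mmol/kg
[CO3²⁻] = α₂·DIC; α₂ = 0.06566, so [CO3²⁻] = 0.06566 × 3.293 = 0.216 mmol/kg

[CO3²⁻] = 0.216 mmol/kg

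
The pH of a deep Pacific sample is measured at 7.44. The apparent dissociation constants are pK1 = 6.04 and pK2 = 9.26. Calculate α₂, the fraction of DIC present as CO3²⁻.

α₂ = 1 / (1 + [H⁺]/K2 + [H⁺]²/(K1K2)) = 1 / (1 + 10^+1.82 + 10^+0.42)
   = 1 / (1 + 66.069 + 2.6303) = 1/69.700 = 0.01435

α₂ = 0.0143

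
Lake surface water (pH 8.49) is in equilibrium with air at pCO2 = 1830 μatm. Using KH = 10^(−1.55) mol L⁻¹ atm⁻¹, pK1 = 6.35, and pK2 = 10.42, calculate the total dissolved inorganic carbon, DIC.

[CO2*] = KH · pCO2 = 10^(−1.55) × 1830×10^-6 = 5.158×10^-5 mol/L
α₀ = 1/(1 + K1/[H⁺] + K1K2/[H⁺]²) = 1/(1 + 10^+2.14 + 10^+0.21) = 0.007109
DIC = [CO2*]/α₀ = 5.158×10^-5 / 0.007109 = 7.25 mmol/L

DIC = 7.25 mmol/L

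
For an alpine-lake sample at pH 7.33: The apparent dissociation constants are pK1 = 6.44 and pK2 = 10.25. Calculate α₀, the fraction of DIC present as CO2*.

α₀ = 0.114

α₀ = 1 / (1 + K1/[H⁺] + K1K2/[H⁺]²) = 1 / (1 + 10^+0.89 + 10^-2.03)
   = 1 / (1 + 7.7625 + 0.0093325) = 1/8.7718 = 0.1140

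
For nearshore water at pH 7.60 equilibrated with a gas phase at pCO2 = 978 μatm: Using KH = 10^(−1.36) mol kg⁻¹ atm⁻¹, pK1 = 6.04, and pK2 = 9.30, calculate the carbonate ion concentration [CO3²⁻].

[CO2*] = KH · pCO2 = 10^(−1.36) × 978×10^-6 = 4.269×10^-5 mol/kg
α₀ = 1/(1 + K1/[H⁺] + K1K2/[H⁺]²) = 1/(1 + 10^+1.56 + 10^-0.14) = 0.02629
DIC = [CO2*]/α₀ = 4.269×10^-5 / 0.02629 = 1.624 mmol/kg
[CO3²⁻] = α₂·DIC; α₂ = 0.01905, so [CO3²⁻] = 0.01905 × 1.624 = 0.0309 mmol/kg

[CO3²⁻] = 0.0309 mmol/kg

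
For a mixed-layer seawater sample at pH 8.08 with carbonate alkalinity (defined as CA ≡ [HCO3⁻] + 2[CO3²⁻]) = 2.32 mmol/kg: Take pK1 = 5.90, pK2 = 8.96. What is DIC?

DIC = 2.09 mmol/kg

CA = [HCO3⁻] + 2[CO3²⁻] = (α₁ + 2α₂)·DIC
At pH 8.08: [H⁺]/K1 = 10^-2.18 = 0.0066069, K2/[H⁺] = 10^-0.88 = 0.13183
α₁ = 1/(1 + 0.0066069 + 0.13183) = 1/1.1384 = 0.8784; α₂ = α₁·K2/[H⁺] = 0.1158
α₁ + 2α₂ = 1.1100
DIC = CA / (α₁ + 2α₂) = 2.32 / 1.1100 = 2.09 mmol/kg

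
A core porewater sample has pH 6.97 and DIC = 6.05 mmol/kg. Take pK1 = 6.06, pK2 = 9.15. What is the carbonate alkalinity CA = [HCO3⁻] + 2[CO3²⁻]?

CA = [HCO3⁻] + 2[CO3²⁻] = (α₁ + 2α₂)·DIC
At pH 6.97: [H⁺]/K1 = 10^-0.91 = 0.12303, K2/[H⁺] = 10^-2.18 = 0.0066069
α₁ = 1/(1 + 0.12303 + 0.0066069) = 1/1.1296 = 0.8852; α₂ = α₁·K2/[H⁺] = 0.005849
α₁ + 2α₂ = 0.8969
CA = 0.8969 × 6.05 = 5.43 mmol/kg

CA = 5.43 mmol/kg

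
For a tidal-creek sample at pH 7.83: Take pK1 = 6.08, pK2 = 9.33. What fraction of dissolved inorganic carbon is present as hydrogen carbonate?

α₁ = 1 / (1 + [H⁺]/K1 + K2/[H⁺]) = 1 / (1 + 10^-1.75 + 10^-1.50)
   = 1 / (1 + 0.017783 + 0.031623) = 1/1.0494 = 0.9529

α₁ = 0.953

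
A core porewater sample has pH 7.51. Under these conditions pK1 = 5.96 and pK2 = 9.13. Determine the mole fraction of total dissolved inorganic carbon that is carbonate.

α₂ = 0.0228

α₂ = 1 / (1 + [H⁺]/K2 + [H⁺]²/(K1K2)) = 1 / (1 + 10^+1.62 + 10^+0.07)
   = 1 / (1 + 41.687 + 1.1749) = 1/43.862 = 0.02280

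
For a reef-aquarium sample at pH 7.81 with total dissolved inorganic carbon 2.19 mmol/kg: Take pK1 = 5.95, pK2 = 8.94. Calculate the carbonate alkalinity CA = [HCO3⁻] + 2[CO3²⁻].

CA = [HCO3⁻] + 2[CO3²⁻] = (α₁ + 2α₂)·DIC
At pH 7.81: [H⁺]/K1 = 10^-1.86 = 0.013804, K2/[H⁺] = 10^-1.13 = 0.074131
α₁ = 1/(1 + 0.013804 + 0.074131) = 1/1.0879 = 0.9192; α₂ = α₁·K2/[H⁺] = 0.06814
α₁ + 2α₂ = 1.0555
CA = 1.0555 × 2.19 = 2.31 mmol/kg

CA = 2.31 mmol/kg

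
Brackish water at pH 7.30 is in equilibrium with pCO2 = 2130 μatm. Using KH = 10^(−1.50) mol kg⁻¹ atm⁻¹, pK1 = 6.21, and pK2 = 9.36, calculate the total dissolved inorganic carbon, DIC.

DIC = 0.903 mmol/kg

[CO2*] = KH · pCO2 = 10^(−1.50) × 2130×10^-6 = 6.736×10^-5 mol/kg
α₀ = 1/(1 + K1/[H⁺] + K1K2/[H⁺]²) = 1/(1 + 10^+1.09 + 10^-0.97) = 0.07457
DIC = [CO2*]/α₀ = 6.736×10^-5 / 0.07457 = 0.903 mmol/kg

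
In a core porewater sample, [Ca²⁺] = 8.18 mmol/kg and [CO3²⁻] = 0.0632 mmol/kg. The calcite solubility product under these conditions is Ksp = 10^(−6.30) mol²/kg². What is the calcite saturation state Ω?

Ω = 1.03

Ksp = 10^(−6.30) = 5.012×10^-7
Ω = [Ca²⁺][CO3²⁻]/Ksp = (8.18×10^-3)(0.0632×10^-3) / 5.012×10^-7 = 1.03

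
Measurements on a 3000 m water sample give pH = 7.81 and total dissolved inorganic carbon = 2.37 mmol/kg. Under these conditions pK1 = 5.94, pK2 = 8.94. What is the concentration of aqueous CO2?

α₀ = 1 / (1 + K1/[H⁺] + K1K2/[H⁺]²) = 1 / (1 + 10^+1.87 + 10^+0.74)
   = 1 / (1 + 74.131 + 5.4954) = 1/80.626 = 0.01240
[CO2*] = α₀ × DIC = 0.01240 × 2.37 = 0.0294 mmol/kg

[CO2*] = 0.0294 mmol/kg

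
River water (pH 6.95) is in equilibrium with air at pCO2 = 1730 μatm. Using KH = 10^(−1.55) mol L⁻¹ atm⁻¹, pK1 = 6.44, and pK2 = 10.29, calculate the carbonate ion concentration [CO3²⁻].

[CO3²⁻] = 0.0721 μmol/L

[CO2*] = KH · pCO2 = 10^(−1.55) × 1730×10^-6 = 4.876×10^-5 mol/L
α₀ = 1/(1 + K1/[H⁺] + K1K2/[H⁺]²) = 1/(1 + 10^+0.51 + 10^-2.83) = 0.2360
DIC = [CO2*]/α₀ = 4.876×10^-5 / 0.2360 = 0.2066 mmol/L
[CO3²⁻] = α₂·DIC; α₂ = 0.0003491, so [CO3²⁻] = 0.0003491 × 0.2066 = 7.21×10^-5 mmol/L = 0.0721 μmol/L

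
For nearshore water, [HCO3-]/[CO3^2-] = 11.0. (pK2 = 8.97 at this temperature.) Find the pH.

pH = 7.93

From K2 = [H⁺][CO3^2-]/[HCO3-]:  pH = pK2 − log₁₀([HCO3-]/[CO3^2-])
log₁₀(11.0) = +1.041
pH = 8.97 − (+1.041) = 7.93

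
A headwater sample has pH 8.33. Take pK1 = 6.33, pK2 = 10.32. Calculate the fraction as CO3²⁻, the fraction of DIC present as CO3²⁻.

α₂ = 0.0100

α₂ = 1 / (1 + [H⁺]/K2 + [H⁺]²/(K1K2)) = 1 / (1 + 10^+1.99 + 10^-0.01)
   = 1 / (1 + 97.724 + 0.97724) = 1/99.701 = 0.01003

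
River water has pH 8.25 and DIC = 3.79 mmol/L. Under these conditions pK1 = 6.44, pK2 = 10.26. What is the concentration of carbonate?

α₂ = 1 / (1 + [H⁺]/K2 + [H⁺]²/(K1K2)) = 1 / (1 + 10^+2.01 + 10^+0.20)
   = 1 / (1 + 102.33 + 1.5849) = 1/104.91 = 0.009532
[CO3²⁻] = α₂ × DIC = 0.009532 × 3.79 = 0.0361 mmol/L

[CO3²⁻] = 0.0361 mmol/L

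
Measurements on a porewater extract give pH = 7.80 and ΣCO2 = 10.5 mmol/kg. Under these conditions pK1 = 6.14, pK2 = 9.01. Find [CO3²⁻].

[CO3²⁻] = 0.598 mmol/kg

α₂ = 1 / (1 + [H⁺]/K2 + [H⁺]²/(K1K2)) = 1 / (1 + 10^+1.21 + 10^-0.45)
   = 1 / (1 + 16.218 + 0.35481) = 1/17.573 = 0.05691
[CO3²⁻] = α₂ × DIC = 0.05691 × 10.5 = 0.598 mmol/kg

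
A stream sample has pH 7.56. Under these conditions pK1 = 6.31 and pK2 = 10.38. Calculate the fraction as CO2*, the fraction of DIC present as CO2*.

α₀ = 1 / (1 + K1/[H⁺] + K1K2/[H⁺]²) = 1 / (1 + 10^+1.25 + 10^-1.57)
   = 1 / (1 + 17.783 + 0.026915) = 1/18.810 = 0.05316

α₀ = 0.0532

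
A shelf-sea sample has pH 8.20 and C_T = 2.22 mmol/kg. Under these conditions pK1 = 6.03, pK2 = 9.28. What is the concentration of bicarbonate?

[HCO3⁻] = 2.04 mmol/kg

α₁ = 1 / (1 + [H⁺]/K1 + K2/[H⁺]) = 1 / (1 + 10^-2.17 + 10^-1.08)
   = 1 / (1 + 0.0067608 + 0.083176) = 1/1.0899 = 0.9175
[HCO3⁻] = α₁ × DIC = 0.9175 × 2.22 = 2.04 mmol/kg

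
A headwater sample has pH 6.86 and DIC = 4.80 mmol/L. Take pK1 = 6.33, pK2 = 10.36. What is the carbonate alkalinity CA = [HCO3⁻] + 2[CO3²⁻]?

CA = [HCO3⁻] + 2[CO3²⁻] = (α₁ + 2α₂)·DIC
At pH 6.86: [H⁺]/K1 = 10^-0.53 = 0.29512, K2/[H⁺] = 10^-3.50 = 0.00031623
α₁ = 1/(1 + 0.29512 + 0.00031623) = 1/1.2954 = 0.7719; α₂ = α₁·K2/[H⁺] = 0.0002441
α₁ + 2α₂ = 0.7724
CA = 0.7724 × 4.80 = 3.71 mmol/L

CA = 3.71 mmol/L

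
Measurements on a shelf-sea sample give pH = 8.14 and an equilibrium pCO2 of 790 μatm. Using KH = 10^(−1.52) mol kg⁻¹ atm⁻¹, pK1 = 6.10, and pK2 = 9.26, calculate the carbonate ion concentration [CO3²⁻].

[CO3²⁻] = 0.198 mmol/kg

[CO2*] = KH · pCO2 = 10^(−1.52) × 790×10^-6 = 2.386×10^-5 mol/kg
α₀ = 1/(1 + K1/[H⁺] + K1K2/[H⁺]²) = 1/(1 + 10^+2.04 + 10^+0.92) = 0.008406
DIC = [CO2*]/α₀ = 2.386×10^-5 / 0.008406 = 2.838 mmol/kg
[CO3²⁻] = α₂·DIC; α₂ = 0.06992, so [CO3²⁻] = 0.06992 × 2.838 = 0.198 mmol/kg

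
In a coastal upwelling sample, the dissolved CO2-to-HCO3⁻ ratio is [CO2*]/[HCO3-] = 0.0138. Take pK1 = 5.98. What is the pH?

From K1 = [H⁺][HCO3-]/[CO2*]:  pH = pK1 − log₁₀([CO2*]/[HCO3-])
log₁₀(0.0138) = -1.860
pH = 5.98 − (-1.860) = 7.84

pH = 7.84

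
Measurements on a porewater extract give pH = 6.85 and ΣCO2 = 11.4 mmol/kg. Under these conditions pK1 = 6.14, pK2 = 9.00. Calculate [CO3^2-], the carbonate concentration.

α₂ = 1 / (1 + [H⁺]/K2 + [H⁺]²/(K1K2)) = 1 / (1 + 10^+2.15 + 10^+1.44)
   = 1 / (1 + 141.25 + 27.542) = 1/169.80 = 0.005889
[CO3²⁻] = α₂ × DIC = 0.005889 × 11.4 = 0.0671 mmol/kg

[CO3²⁻] = 0.0671 mmol/kg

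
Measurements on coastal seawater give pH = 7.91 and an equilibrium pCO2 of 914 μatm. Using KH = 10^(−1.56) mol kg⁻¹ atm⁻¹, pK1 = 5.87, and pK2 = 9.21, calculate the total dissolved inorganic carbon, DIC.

[CO2*] = KH · pCO2 = 10^(−1.56) × 914×10^-6 = 2.517×10^-5 mol/kg
α₀ = 1/(1 + K1/[H⁺] + K1K2/[H⁺]²) = 1/(1 + 10^+2.04 + 10^+0.74) = 0.008610
DIC = [CO2*]/α₀ = 2.517×10^-5 / 0.008610 = 2.92 mmol/kg

DIC = 2.92 mmol/kg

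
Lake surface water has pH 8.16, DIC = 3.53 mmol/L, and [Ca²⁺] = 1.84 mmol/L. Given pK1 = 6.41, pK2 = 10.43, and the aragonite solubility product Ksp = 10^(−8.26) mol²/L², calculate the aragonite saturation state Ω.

α₂ = 1 / (1 + [H⁺]/K2 + [H⁺]²/(K1K2)) = 1 / (1 + 10^+2.27 + 10^+0.52)
   = 1 / (1 + 186.21 + 3.3113) = 1/190.52 = 0.005249
[CO3²⁻] = α₂ × DIC = 0.005249 × 3.53 = 0.01853 mmol/L = 18.53 μmol/L
Ksp = 10^(−8.26) = 5.495×10^-9
Ω = [Ca²⁺][CO3²⁻]/Ksp = (1.84×10^-3)(1.853×10^-5) / 5.495×10^-9 = 6.20

Ω = 6.20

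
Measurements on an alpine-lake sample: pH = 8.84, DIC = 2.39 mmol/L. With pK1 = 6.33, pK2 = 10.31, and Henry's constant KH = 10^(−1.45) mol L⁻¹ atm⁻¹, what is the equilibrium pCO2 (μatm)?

α₀ = 1 / (1 + K1/[H⁺] + K1K2/[H⁺]²) = 1 / (1 + 10^+2.51 + 10^+1.04)
   = 1 / (1 + 323.59 + 10.965) = 1/335.56 = 0.002980
[CO2*] = α₀ × DIC = 0.002980 × 2.39 = 0.007122 mmol/L = 7.122 μmol/L
pCO2 = [CO2*]/KH = 7.122×10^-6 / 3.548×10^-2 = 201 μatm

pCO2 = 201 μatm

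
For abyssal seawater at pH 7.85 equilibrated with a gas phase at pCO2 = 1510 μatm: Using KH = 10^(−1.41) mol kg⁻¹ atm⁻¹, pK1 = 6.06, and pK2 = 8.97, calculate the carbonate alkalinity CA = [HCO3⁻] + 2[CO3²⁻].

CA = 4.17 mmol/kg

[CO2*] = KH · pCO2 = 10^(−1.41) × 1510×10^-6 = 5.875×10^-5 mol/kg
α₀ = 1/(1 + K1/[H⁺] + K1K2/[H⁺]²) = 1/(1 + 10^+1.79 + 10^+0.67) = 0.01485
DIC = [CO2*]/α₀ = 5.875×10^-5 / 0.01485 = 3.956 mmol/kg
CA = (α₁ + 2α₂)·DIC = (0.9157 + 2×0.06946) × 3.956 = 4.17 mmol/kg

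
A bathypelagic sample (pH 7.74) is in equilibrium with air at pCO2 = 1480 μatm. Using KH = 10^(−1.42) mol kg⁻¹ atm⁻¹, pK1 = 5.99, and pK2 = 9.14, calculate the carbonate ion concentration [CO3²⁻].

[CO3²⁻] = 0.126 mmol/kg

[CO2*] = KH · pCO2 = 10^(−1.42) × 1480×10^-6 = 5.627×10^-5 mol/kg
α₀ = 1/(1 + K1/[H⁺] + K1K2/[H⁺]²) = 1/(1 + 10^+1.75 + 10^+0.35) = 0.01681
DIC = [CO2*]/α₀ = 5.627×10^-5 / 0.01681 = 3.346 mmol/kg
[CO3²⁻] = α₂·DIC; α₂ = 0.03764, so [CO3²⁻] = 0.03764 × 3.346 = 0.126 mmol/kg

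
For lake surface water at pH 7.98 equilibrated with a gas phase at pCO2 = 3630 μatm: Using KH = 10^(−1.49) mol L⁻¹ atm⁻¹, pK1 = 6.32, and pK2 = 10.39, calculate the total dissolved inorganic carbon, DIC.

DIC = 5.51 mmol/L

[CO2*] = KH · pCO2 = 10^(−1.49) × 3630×10^-6 = 1.175×10^-4 mol/L
α₀ = 1/(1 + K1/[H⁺] + K1K2/[H⁺]²) = 1/(1 + 10^+1.66 + 10^-0.75) = 0.02133
DIC = [CO2*]/α₀ = 1.175×10^-4 / 0.02133 = 5.51 mmol/L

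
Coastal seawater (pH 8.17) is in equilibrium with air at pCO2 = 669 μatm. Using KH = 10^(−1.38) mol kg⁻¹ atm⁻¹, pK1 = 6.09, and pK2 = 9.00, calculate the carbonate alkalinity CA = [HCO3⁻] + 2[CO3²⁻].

CA = 4.34 mmol/kg

[CO2*] = KH · pCO2 = 10^(−1.38) × 669×10^-6 = 2.789×10^-5 mol/kg
α₀ = 1/(1 + K1/[H⁺] + K1K2/[H⁺]²) = 1/(1 + 10^+2.08 + 10^+1.25) = 0.007194
DIC = [CO2*]/α₀ = 2.789×10^-5 / 0.007194 = 3.877 mmol/kg
CA = (α₁ + 2α₂)·DIC = (0.8649 + 2×0.1279) × 3.877 = 4.34 mmol/kg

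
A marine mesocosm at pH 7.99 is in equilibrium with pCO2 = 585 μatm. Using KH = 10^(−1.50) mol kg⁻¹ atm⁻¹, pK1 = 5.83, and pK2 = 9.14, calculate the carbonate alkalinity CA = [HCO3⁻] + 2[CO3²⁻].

[CO2*] = KH · pCO2 = 10^(−1.50) × 585×10^-6 = 1.850×10^-5 mol/kg
α₀ = 1/(1 + K1/[H⁺] + K1K2/[H⁺]²) = 1/(1 + 10^+2.16 + 10^+1.01) = 0.006419
DIC = [CO2*]/α₀ = 1.850×10^-5 / 0.006419 = 2.882 mmol/kg
CA = (α₁ + 2α₂)·DIC = (0.9279 + 2×0.06569) × 2.882 = 3.05 mmol/kg

CA = 3.05 mmol/kg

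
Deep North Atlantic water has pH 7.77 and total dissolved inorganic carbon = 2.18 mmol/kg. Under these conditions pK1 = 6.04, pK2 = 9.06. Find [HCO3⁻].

α₁ = 1 / (1 + [H⁺]/K1 + K2/[H⁺]) = 1 / (1 + 10^-1.73 + 10^-1.29)
   = 1 / (1 + 0.018621 + 0.051286) = 1/1.0699 = 0.9347
[HCO3⁻] = α₁ × DIC = 0.9347 × 2.18 = 2.04 mmol/kg

[HCO3⁻] = 2.04 mmol/kg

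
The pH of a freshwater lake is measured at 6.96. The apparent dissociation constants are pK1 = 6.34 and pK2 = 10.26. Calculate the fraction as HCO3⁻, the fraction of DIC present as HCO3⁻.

α₁ = 0.806

α₁ = 1 / (1 + [H⁺]/K1 + K2/[H⁺]) = 1 / (1 + 10^-0.62 + 10^-3.30)
   = 1 / (1 + 0.23988 + 0.00050119) = 1/1.2404 = 0.8062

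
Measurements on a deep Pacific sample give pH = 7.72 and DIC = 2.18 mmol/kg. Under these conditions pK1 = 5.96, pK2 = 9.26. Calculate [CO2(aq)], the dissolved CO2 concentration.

α₀ = 1 / (1 + K1/[H⁺] + K1K2/[H⁺]²) = 1 / (1 + 10^+1.76 + 10^+0.22)
   = 1 / (1 + 57.544 + 1.6596) = 1/60.204 = 0.01661
[CO2*] = α₀ × DIC = 0.01661 × 2.18 = 0.0362 mmol/kg

[CO2*] = 0.0362 mmol/kg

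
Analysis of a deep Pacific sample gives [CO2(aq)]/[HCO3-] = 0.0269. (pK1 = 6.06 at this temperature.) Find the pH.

From K1 = [H⁺][HCO3-]/[CO2(aq)]:  pH = pK1 − log₁₀([CO2(aq)]/[HCO3-])
log₁₀(0.0269) = -1.570
pH = 6.06 − (-1.570) = 7.63

pH = 7.63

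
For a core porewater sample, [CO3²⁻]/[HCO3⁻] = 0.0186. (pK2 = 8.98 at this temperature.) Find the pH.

From K2 = [H⁺][CO3²⁻]/[HCO3⁻]:  pH = pK2 + log₁₀([CO3²⁻]/[HCO3⁻])
log₁₀(0.0186) = -1.730
pH = 8.98 + (-1.730) = 7.25

pH = 7.25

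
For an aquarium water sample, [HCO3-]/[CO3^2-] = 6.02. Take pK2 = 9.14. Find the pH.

pH = 8.36

From K2 = [H⁺][CO3^2-]/[HCO3-]:  pH = pK2 − log₁₀([HCO3-]/[CO3^2-])
log₁₀(6.02) = +0.780
pH = 9.14 − (+0.780) = 8.36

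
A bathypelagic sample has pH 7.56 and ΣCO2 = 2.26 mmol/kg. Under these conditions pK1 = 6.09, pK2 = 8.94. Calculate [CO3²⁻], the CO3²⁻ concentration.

α₂ = 1 / (1 + [H⁺]/K2 + [H⁺]²/(K1K2)) = 1 / (1 + 10^+1.38 + 10^-0.09)
   = 1 / (1 + 23.988 + 0.81283) = 1/25.801 = 0.03876
[CO3²⁻] = α₂ × DIC = 0.03876 × 2.26 = 0.0876 mmol/kg

[CO3²⁻] = 0.0876 mmol/kg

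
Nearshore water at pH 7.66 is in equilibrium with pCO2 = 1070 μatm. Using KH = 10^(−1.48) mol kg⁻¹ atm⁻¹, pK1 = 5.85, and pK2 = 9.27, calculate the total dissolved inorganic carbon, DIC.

DIC = 2.38 mmol/kg

[CO2*] = KH · pCO2 = 10^(−1.48) × 1070×10^-6 = 3.543×10^-5 mol/kg
α₀ = 1/(1 + K1/[H⁺] + K1K2/[H⁺]²) = 1/(1 + 10^+1.81 + 10^+0.20) = 0.01489
DIC = [CO2*]/α₀ = 3.543×10^-5 / 0.01489 = 2.38 mmol/kg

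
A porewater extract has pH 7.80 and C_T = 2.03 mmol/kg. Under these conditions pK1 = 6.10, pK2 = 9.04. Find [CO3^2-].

[CO3²⁻] = 0.108 mmol/kg

α₂ = 1 / (1 + [H⁺]/K2 + [H⁺]²/(K1K2)) = 1 / (1 + 10^+1.24 + 10^-0.46)
   = 1 / (1 + 17.378 + 0.34674) = 1/18.725 = 0.05341
[CO3²⁻] = α₂ × DIC = 0.05341 × 2.03 = 0.108 mmol/kg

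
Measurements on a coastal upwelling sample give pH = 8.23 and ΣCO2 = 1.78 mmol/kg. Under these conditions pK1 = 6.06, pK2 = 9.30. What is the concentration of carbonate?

α₂ = 1 / (1 + [H⁺]/K2 + [H⁺]²/(K1K2)) = 1 / (1 + 10^+1.07 + 10^-1.10)
   = 1 / (1 + 11.749 + 0.079433) = 1/12.828 = 0.07795
[CO3²⁻] = α₂ × DIC = 0.07795 × 1.78 = 0.139 mmol/kg

[CO3²⁻] = 0.139 mmol/kg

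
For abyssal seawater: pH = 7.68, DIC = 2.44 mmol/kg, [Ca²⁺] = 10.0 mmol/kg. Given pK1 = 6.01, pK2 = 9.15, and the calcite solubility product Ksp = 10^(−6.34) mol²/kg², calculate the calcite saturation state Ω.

α₂ = 1 / (1 + [H⁺]/K2 + [H⁺]²/(K1K2)) = 1 / (1 + 10^+1.47 + 10^-0.20)
   = 1 / (1 + 29.512 + 0.63096) = 1/31.143 = 0.03211
[CO3²⁻] = α₂ × DIC = 0.03211 × 2.44 = 0.07835 mmol/kg
Ksp = 10^(−6.34) = 4.571×10^-7
Ω = [Ca²⁺][CO3²⁻]/Ksp = (10.0×10^-3)(7.835×10^-5) / 4.571×10^-7 = 1.71

Ω = 1.71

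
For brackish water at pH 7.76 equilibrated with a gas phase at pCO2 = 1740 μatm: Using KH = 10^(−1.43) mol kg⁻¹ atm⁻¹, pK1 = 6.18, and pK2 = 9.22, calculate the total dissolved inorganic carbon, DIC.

[CO2*] = KH · pCO2 = 10^(−1.43) × 1740×10^-6 = 6.465×10^-5 mol/kg
α₀ = 1/(1 + K1/[H⁺] + K1K2/[H⁺]²) = 1/(1 + 10^+1.58 + 10^+0.12) = 0.02479
DIC = [CO2*]/α₀ = 6.465×10^-5 / 0.02479 = 2.61 mmol/kg

DIC = 2.61 mmol/kg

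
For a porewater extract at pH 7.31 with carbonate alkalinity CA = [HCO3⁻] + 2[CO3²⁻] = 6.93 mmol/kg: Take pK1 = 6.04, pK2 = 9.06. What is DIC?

CA = [HCO3⁻] + 2[CO3²⁻] = (α₁ + 2α₂)·DIC
At pH 7.31: [H⁺]/K1 = 10^-1.27 = 0.053703, K2/[H⁺] = 10^-1.75 = 0.017783
α₁ = 1/(1 + 0.053703 + 0.017783) = 1/1.0715 = 0.9333; α₂ = α₁·K2/[H⁺] = 0.01660
α₁ + 2α₂ = 0.9665
DIC = CA / (α₁ + 2α₂) = 6.93 / 0.9665 = 7.17 mmol/kg

DIC = 7.17 mmol/kg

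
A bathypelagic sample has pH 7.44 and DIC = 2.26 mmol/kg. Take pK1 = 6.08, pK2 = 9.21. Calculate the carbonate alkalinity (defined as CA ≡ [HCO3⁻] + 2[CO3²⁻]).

CA = 2.20 mmol/kg

CA = [HCO3⁻] + 2[CO3²⁻] = (α₁ + 2α₂)·DIC
At pH 7.44: [H⁺]/K1 = 10^-1.36 = 0.043652, K2/[H⁺] = 10^-1.77 = 0.016982
α₁ = 1/(1 + 0.043652 + 0.016982) = 1/1.0606 = 0.9428; α₂ = α₁·K2/[H⁺] = 0.01601
α₁ + 2α₂ = 0.9749
CA = 0.9749 × 2.26 = 2.20 mmol/kg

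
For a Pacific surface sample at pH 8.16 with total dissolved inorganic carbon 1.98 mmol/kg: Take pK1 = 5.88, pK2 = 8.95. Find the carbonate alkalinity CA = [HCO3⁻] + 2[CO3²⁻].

CA = 2.25 mmol/kg

CA = [HCO3⁻] + 2[CO3²⁻] = (α₁ + 2α₂)·DIC
At pH 8.16: [H⁺]/K1 = 10^-2.28 = 0.0052481, K2/[H⁺] = 10^-0.79 = 0.16218
α₁ = 1/(1 + 0.0052481 + 0.16218) = 1/1.1674 = 0.8566; α₂ = α₁·K2/[H⁺] = 0.1389
α₁ + 2α₂ = 1.1344
CA = 1.1344 × 1.98 = 2.25 mmol/kg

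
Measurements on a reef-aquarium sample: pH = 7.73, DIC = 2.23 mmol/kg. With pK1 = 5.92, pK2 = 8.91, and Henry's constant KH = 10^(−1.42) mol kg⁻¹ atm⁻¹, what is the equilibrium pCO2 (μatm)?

α₀ = 1 / (1 + K1/[H⁺] + K1K2/[H⁺]²) = 1 / (1 + 10^+1.81 + 10^+0.63)
   = 1 / (1 + 64.565 + 4.2658) = 1/69.831 = 0.01432
[CO2*] = α₀ × DIC = 0.01432 × 2.23 = 0.03193 mmol/kg
pCO2 = [CO2*]/KH = 3.193×10^-5 / 3.802×10^-2 = 840 μatm

pCO2 = 840 μatm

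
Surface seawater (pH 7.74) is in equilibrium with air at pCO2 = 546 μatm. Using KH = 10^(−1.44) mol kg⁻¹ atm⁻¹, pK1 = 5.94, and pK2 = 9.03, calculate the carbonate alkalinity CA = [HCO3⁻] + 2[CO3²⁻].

[CO2*] = KH · pCO2 = 10^(−1.44) × 546×10^-6 = 1.982×10^-5 mol/kg
α₀ = 1/(1 + K1/[H⁺] + K1K2/[H⁺]²) = 1/(1 + 10^+1.80 + 10^+0.51) = 0.01485
DIC = [CO2*]/α₀ = 1.982×10^-5 / 0.01485 = 1.335 mmol/kg
CA = (α₁ + 2α₂)·DIC = (0.9371 + 2×0.04806) × 1.335 = 1.38 mmol/kg

CA = 1.38 mmol/kg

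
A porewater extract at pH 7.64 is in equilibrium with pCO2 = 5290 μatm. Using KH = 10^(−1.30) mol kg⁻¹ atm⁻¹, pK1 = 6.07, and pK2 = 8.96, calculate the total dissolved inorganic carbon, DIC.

[CO2*] = KH · pCO2 = 10^(−1.30) × 5290×10^-6 = 2.651×10^-4 mol/kg
α₀ = 1/(1 + K1/[H⁺] + K1K2/[H⁺]²) = 1/(1 + 10^+1.57 + 10^+0.25) = 0.02504
DIC = [CO2*]/α₀ = 2.651×10^-4 / 0.02504 = 10.6 mmol/kg

DIC = 10.6 mmol/kg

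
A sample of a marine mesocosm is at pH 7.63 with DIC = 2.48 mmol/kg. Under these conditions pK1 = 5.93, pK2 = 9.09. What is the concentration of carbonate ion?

[CO3²⁻] = 0.0815 mmol/kg

α₂ = 1 / (1 + [H⁺]/K2 + [H⁺]²/(K1K2)) = 1 / (1 + 10^+1.46 + 10^-0.24)
   = 1 / (1 + 28.840 + 0.57544) = 1/30.416 = 0.03288
[CO3²⁻] = α₂ × DIC = 0.03288 × 2.48 = 0.0815 mmol/kg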